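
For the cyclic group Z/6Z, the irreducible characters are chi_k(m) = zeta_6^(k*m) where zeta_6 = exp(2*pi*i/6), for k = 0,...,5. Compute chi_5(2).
chi_5(2) = zeta_6^10 = exp(-2*I*pi/3)

Working: chi_5(2) = zeta_6^(5*2) = zeta_6^10. Since zeta_6^6 = 1, this equals zeta_6^4 = exp(2*pi*i*4/6) = exp(-2*I*pi/3).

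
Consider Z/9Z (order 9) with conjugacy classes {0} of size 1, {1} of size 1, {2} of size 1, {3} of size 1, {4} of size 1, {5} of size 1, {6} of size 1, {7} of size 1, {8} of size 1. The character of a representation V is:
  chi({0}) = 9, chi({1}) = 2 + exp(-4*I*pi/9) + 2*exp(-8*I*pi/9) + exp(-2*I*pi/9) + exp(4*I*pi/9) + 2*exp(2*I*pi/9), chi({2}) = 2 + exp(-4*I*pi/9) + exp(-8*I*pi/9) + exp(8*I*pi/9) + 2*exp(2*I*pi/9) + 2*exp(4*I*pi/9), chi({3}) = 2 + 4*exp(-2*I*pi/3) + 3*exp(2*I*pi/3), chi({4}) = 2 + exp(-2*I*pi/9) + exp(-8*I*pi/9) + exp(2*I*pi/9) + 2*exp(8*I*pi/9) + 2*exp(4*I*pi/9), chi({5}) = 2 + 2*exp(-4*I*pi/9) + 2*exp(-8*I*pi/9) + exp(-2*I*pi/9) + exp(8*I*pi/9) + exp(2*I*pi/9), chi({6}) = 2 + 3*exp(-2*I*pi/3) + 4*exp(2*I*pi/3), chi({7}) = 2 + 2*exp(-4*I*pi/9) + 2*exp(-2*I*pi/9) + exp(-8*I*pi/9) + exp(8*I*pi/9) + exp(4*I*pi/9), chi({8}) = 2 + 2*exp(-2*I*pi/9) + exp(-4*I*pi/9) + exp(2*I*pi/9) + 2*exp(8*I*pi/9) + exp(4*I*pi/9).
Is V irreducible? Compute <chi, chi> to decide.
Not irreducible (reducible): <chi, chi> = 15 > 1.

Argument: <chi, chi> = (1/|G|) sum_C |C| * |chi(C)|^2 = (1/9)[1*|9|^2 + 1*|2 + exp(-4*I*pi/9) + 2*exp(-8*I*pi/9) + exp(-2*I*pi/9) + exp(4*I*pi/9) + 2*exp(2*I*pi/9)|^2 + 1*|2 + exp(-4*I*pi/9) + exp(-8*I*pi/9) + exp(8*I*pi/9) + 2*exp(2*I*pi/9) + 2*exp(4*I*pi/9)|^2 + 1*|2 + 4*exp(-2*I*pi/3) + 3*exp(2*I*pi/3)|^2 + 1*|2 + exp(-2*I*pi/9) + exp(-8*I*pi/9) + exp(2*I*pi/9) + 2*exp(8*I*pi/9) + 2*exp(4*I*pi/9)|^2 + 1*|2 + 2*exp(-4*I*pi/9) + 2*exp(-8*I*pi/9) + exp(-2*I*pi/9) + exp(8*I*pi/9) + exp(2*I*pi/9)|^2 + 1*|2 + 3*exp(-2*I*pi/3) + 4*exp(2*I*pi/3)|^2 + 1*|2 + 2*exp(-4*I*pi/9) + 2*exp(-2*I*pi/9) + exp(-8*I*pi/9) + exp(8*I*pi/9) + exp(4*I*pi/9)|^2 + 1*|2 + 2*exp(-2*I*pi/9) + exp(-4*I*pi/9) + exp(2*I*pi/9) + 2*exp(8*I*pi/9) + exp(4*I*pi/9)|^2]
  = (1/9)[(81) + (15 + 8*exp(-4*I*pi/9) + 7*exp(-2*I*pi/3) + 9*exp(-2*I*pi/9) + 9*exp(-8*I*pi/9) + 9*exp(8*I*pi/9) + 9*exp(2*I*pi/9) + 7*exp(2*I*pi/3) + 8*exp(4*I*pi/9)) + (15 + 9*exp(-4*I*pi/9) + 7*exp(-2*I*pi/3) + 9*exp(-2*I*pi/9) + 8*exp(-8*I*pi/9) + 8*exp(8*I*pi/9) + 9*exp(2*I*pi/9) + 7*exp(2*I*pi/3) + 9*exp(4*I*pi/9)) + (3) + (15 + 9*exp(-4*I*pi/9) + 7*exp(-2*I*pi/3) + 8*exp(-2*I*pi/9) + 9*exp(-8*I*pi/9) + 9*exp(8*I*pi/9) + 8*exp(2*I*pi/9) + 7*exp(2*I*pi/3) + 9*exp(4*I*pi/9)) + (15 + 9*exp(-4*I*pi/9) + 7*exp(-2*I*pi/3) + 8*exp(-2*I*pi/9) + 9*exp(-8*I*pi/9) + 9*exp(8*I*pi/9) + 8*exp(2*I*pi/9) + 7*exp(2*I*pi/3) + 9*exp(4*I*pi/9)) + (3) + (15 + 9*exp(-4*I*pi/9) + 7*exp(-2*I*pi/3) + 9*exp(-2*I*pi/9) + 8*exp(-8*I*pi/9) + 8*exp(8*I*pi/9) + 9*exp(2*I*pi/9) + 7*exp(2*I*pi/3) + 9*exp(4*I*pi/9)) + (15 + 8*exp(-4*I*pi/9) + 7*exp(-2*I*pi/3) + 9*exp(-2*I*pi/9) + 9*exp(-8*I*pi/9) + 9*exp(8*I*pi/9) + 9*exp(2*I*pi/9) + 7*exp(2*I*pi/3) + 8*exp(4*I*pi/9))] = 135/9 = 15.
(Exp terms are combined using exp(i*s)*conj(exp(i*t)) = exp(i*(s-t)), and sums of them are collapsed using the identity that for every m > 1 the m distinct m-th roots of unity sum to 0, e.g. 1 + exp(2*I*pi/3) + exp(-2*I*pi/3) = 0.)
A character is irreducible iff <chi, chi> = 1, so this representation is reducible.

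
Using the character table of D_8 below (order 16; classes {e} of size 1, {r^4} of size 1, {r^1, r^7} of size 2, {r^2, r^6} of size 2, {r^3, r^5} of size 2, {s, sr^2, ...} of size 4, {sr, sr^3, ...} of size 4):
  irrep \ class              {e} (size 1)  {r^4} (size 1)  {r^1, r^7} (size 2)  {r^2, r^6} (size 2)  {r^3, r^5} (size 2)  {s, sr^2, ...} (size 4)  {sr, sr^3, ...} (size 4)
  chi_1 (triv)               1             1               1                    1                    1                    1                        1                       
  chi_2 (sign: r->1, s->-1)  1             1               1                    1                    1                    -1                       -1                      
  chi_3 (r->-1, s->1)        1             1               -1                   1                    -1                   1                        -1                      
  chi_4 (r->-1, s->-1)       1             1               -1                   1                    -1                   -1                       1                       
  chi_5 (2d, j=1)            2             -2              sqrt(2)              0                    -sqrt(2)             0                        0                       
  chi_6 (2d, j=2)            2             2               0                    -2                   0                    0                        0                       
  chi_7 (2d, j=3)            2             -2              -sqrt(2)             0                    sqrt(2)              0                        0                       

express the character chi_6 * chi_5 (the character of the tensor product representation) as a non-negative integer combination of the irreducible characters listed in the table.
chi_6 tensor chi_5 = chi_5 + chi_7 (all other irreducibles have multiplicity 0).

Details: The character of a tensor product is the pointwise product (chi_6 * chi_5)(C) = chi_6(C) * chi_5(C):
  {e}: (2)*(2), {r^4}: (2)*(-2), {r^1, r^7}: (0)*(sqrt(2)), {r^2, r^6}: (-2)*(0), {r^3, r^5}: (0)*(-sqrt(2)), {s, sr^2, ...}: (0)*(0), {sr, sr^3, ...}: (0)*(0)
so (chi_6 * chi_5) takes values
  {e} -> 4, {r^4} -> -4, {r^1, r^7} -> 0, {r^2, r^6} -> 0, {r^3, r^5} -> 0, {s, sr^2, ...} -> 0, {sr, sr^3, ...} -> 0.
Now take the inner product of this character with each irreducible chi from the table, <chi_6*chi_5, chi> = (1/16) sum_C |C| (chi_6*chi_5)(C) conj(chi(C)):
  <chi_6*chi_5, chi_1> = (1/16)[1*(4)*conj(1) + 1*(-4)*conj(1) + 2*(0)*conj(1) + 2*(0)*conj(1) + 2*(0)*conj(1) + 4*(0)*conj(1) + 4*(0)*conj(1)]
      = (1/16)[(4) + (-4) + (0) + (0) + (0) + (0) + (0)] = 0/16 = 0
  <chi_6*chi_5, chi_2> = (1/16)[1*(4)*conj(1) + 1*(-4)*conj(1) + 2*(0)*conj(1) + 2*(0)*conj(1) + 2*(0)*conj(1) + 4*(0)*conj(-1) + 4*(0)*conj(-1)]
      = (1/16)[(4) + (-4) + (0) + (0) + (0) + (0) + (0)] = 0/16 = 0
  <chi_6*chi_5, chi_3> = (1/16)[1*(4)*conj(1) + 1*(-4)*conj(1) + 2*(0)*conj(-1) + 2*(0)*conj(1) + 2*(0)*conj(-1) + 4*(0)*conj(1) + 4*(0)*conj(-1)]
      = (1/16)[(4) + (-4) + (0) + (0) + (0) + (0) + (0)] = 0/16 = 0
  <chi_6*chi_5, chi_4> = (1/16)[1*(4)*conj(1) + 1*(-4)*conj(1) + 2*(0)*conj(-1) + 2*(0)*conj(1) + 2*(0)*conj(-1) + 4*(0)*conj(-1) + 4*(0)*conj(1)]
      = (1/16)[(4) + (-4) + (0) + (0) + (0) + (0) + (0)] = 0/16 = 0
  <chi_6*chi_5, chi_5> = (1/16)[1*(4)*conj(2) + 1*(-4)*conj(-2) + 2*(0)*conj(sqrt(2)) + 2*(0)*conj(0) + 2*(0)*conj(-sqrt(2)) + 4*(0)*conj(0) + 4*(0)*conj(0)]
      = (1/16)[(8) + (8) + (0) + (0) + (0) + (0) + (0)] = 16/16 = 1
  <chi_6*chi_5, chi_6> = (1/16)[1*(4)*conj(2) + 1*(-4)*conj(2) + 2*(0)*conj(0) + 2*(0)*conj(-2) + 2*(0)*conj(0) + 4*(0)*conj(0) + 4*(0)*conj(0)]
      = (1/16)[(8) + (-8) + (0) + (0) + (0) + (0) + (0)] = 0/16 = 0
  <chi_6*chi_5, chi_7> = (1/16)[1*(4)*conj(2) + 1*(-4)*conj(-2) + 2*(0)*conj(-sqrt(2)) + 2*(0)*conj(0) + 2*(0)*conj(sqrt(2)) + 4*(0)*conj(0) + 4*(0)*conj(0)]
      = (1/16)[(8) + (8) + (0) + (0) + (0) + (0) + (0)] = 16/16 = 1
Hence the multiplicities are chi_5: 1, chi_7: 1. Dimension check: dim(chi_6)*dim(chi_5) = 2*2 = 4 and sum (mult * dim) = 1*2 + 1*2 = 4.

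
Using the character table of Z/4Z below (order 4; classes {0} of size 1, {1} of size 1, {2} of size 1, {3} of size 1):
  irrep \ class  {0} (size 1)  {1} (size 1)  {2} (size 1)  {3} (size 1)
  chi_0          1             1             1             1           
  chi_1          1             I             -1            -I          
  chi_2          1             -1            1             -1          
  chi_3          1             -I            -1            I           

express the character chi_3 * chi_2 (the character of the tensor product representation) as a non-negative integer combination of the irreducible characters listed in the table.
chi_3 tensor chi_2 = chi_1 (all other irreducibles have multiplicity 0).

The character of a tensor product is the pointwise product (chi_3 * chi_2)(C) = chi_3(C) * chi_2(C):
  {0}: (1)*(1), {1}: (-I)*(-1), {2}: (-1)*(1), {3}: (I)*(-1)
so (chi_3 * chi_2) takes values
  {0} -> 1, {1} -> I, {2} -> -1, {3} -> -I.
Now take the inner product of this character with each irreducible chi from the table, <chi_3*chi_2, chi> = (1/4) sum_C |C| (chi_3*chi_2)(C) conj(chi(C)):
  <chi_3*chi_2, chi_0> = (1/4)[1*(1)*conj(1) + 1*(I)*conj(1) + 1*(-1)*conj(1) + 1*(-I)*conj(1)]
      = (1/4)[(1) + (I) + (-1) + (-I)] = 0/4 = 0
  <chi_3*chi_2, chi_1> = (1/4)[1*(1)*conj(1) + 1*(I)*conj(I) + 1*(-1)*conj(-1) + 1*(-I)*conj(-I)]
      = (1/4)[(1) + (1) + (1) + (1)] = 4/4 = 1
  <chi_3*chi_2, chi_2> = (1/4)[1*(1)*conj(1) + 1*(I)*conj(-1) + 1*(-1)*conj(1) + 1*(-I)*conj(-1)]
      = (1/4)[(1) + (-I) + (-1) + (I)] = 0/4 = 0
  <chi_3*chi_2, chi_3> = (1/4)[1*(1)*conj(1) + 1*(I)*conj(-I) + 1*(-1)*conj(-1) + 1*(-I)*conj(I)]
      = (1/4)[(1) + (-1) + (1) + (-1)] = 0/4 = 0
(Exp terms are combined using exp(i*s)*conj(exp(i*t)) = exp(i*(s-t)), and sums of them are collapsed using the identity that for every m > 1 the m distinct m-th roots of unity sum to 0, e.g. 1 + exp(2*I*pi/3) + exp(-2*I*pi/3) = 0.)
Hence the multiplicities are chi_1: 1. Dimension check: dim(chi_3)*dim(chi_2) = 1*1 = 1 and sum (mult * dim) = 1*1 = 1.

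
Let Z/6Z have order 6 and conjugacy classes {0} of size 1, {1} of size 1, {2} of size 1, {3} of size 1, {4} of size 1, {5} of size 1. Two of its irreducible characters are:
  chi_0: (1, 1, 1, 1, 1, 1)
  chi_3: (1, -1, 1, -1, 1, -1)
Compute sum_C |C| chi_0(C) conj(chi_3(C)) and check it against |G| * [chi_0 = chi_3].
Sum = 0; so <chi_0, chi_3> = 0 (distinct irreducibles are orthogonal).

Compute term by term over conjugacy classes (|C| * chi_0(C) * conj(chi_3(C))):
  1*(1)*conj(1) + 1*(1)*conj(-1) + 1*(1)*conj(1) + 1*(1)*conj(-1) + 1*(1)*conj(1) + 1*(1)*conj(-1)
  = (1) + (-1) + (1) + (-1) + (1) + (-1)
  = 0.
(Exp terms are combined using exp(i*s)*conj(exp(i*t)) = exp(i*(s-t)), and sums of them are collapsed using the identity that for every m > 1 the m distinct m-th roots of unity sum to 0, e.g. 1 + exp(2*I*pi/3) + exp(-2*I*pi/3) = 0.)
Dividing by |G| = 6 gives 0/6 = 0, matching the row-orthogonality relation <chi_0, chi_3> = [chi_0 = chi_3].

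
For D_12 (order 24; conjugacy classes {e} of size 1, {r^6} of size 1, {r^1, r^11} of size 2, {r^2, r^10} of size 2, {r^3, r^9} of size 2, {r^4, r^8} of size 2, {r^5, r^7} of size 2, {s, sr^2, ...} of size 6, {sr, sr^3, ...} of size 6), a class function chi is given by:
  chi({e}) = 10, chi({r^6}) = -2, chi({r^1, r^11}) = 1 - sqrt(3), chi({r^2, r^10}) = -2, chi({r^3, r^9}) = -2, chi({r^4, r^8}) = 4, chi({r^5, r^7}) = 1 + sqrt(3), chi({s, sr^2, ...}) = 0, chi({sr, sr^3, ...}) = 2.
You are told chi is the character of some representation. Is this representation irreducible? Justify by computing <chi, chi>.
Not irreducible (reducible): <chi, chi> = 8 > 1.

<chi, chi> = (1/|G|) sum_C |C| * |chi(C)|^2 = (1/24)[1*|10|^2 + 1*|-2|^2 + 2*|1 - sqrt(3)|^2 + 2*|-2|^2 + 2*|-2|^2 + 2*|4|^2 + 2*|1 + sqrt(3)|^2 + 6*|0|^2 + 6*|2|^2]
  = (1/24)[(100) + (4) + (8 - 4*sqrt(3)) + (8) + (8) + (32) + (4*sqrt(3) + 8) + (0) + (24)] = 192/24 = 8.
A character is irreducible iff <chi, chi> = 1, so this representation is reducible.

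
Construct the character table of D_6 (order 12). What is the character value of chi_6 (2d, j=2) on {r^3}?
Conjugacy classes: {e} of size 1, {r^3} of size 1, {r^1, r^5} of size 2, {r^2, r^4} of size 2, {s, sr^2, ...} of size 3, {sr, sr^3, ...} of size 3.
Character table:
  irrep \ class              {e} (size 1)  {r^3} (size 1)  {r^1, r^5} (size 2)  {r^2, r^4} (size 2)  {s, sr^2, ...} (size 3)  {sr, sr^3, ...} (size 3)
  chi_1 (triv)               1             1               1                    1                    1                        1                       
  chi_2 (sign: r->1, s->-1)  1             1               1                    1                    -1                       -1                      
  chi_3 (r->-1, s->1)        1             -1              -1                   1                    1                        -1                      
  chi_4 (r->-1, s->-1)       1             -1              -1                   1                    -1                       1                       
  chi_5 (2d, j=1)            2             -2              1                    -1                   0                        0                       
  chi_6 (2d, j=2)            2             2               -1                   -1                   0                        0                       

Spot check: chi_6 (2d, j=2) on {r^3} = 2.

Solution. D_6 has order 2*6 = 12 with 6 conjugacy classes, hence 6 irreducibles. Sum of squared dims 1 + 1 + 1 + 1 + 4 + 4 = 12 = |G|. Linear characters come from the abelianisation; the 2-dimensional irreps have character r^k -> 2*cos(2*pi*j*k/6), reflections -> 0.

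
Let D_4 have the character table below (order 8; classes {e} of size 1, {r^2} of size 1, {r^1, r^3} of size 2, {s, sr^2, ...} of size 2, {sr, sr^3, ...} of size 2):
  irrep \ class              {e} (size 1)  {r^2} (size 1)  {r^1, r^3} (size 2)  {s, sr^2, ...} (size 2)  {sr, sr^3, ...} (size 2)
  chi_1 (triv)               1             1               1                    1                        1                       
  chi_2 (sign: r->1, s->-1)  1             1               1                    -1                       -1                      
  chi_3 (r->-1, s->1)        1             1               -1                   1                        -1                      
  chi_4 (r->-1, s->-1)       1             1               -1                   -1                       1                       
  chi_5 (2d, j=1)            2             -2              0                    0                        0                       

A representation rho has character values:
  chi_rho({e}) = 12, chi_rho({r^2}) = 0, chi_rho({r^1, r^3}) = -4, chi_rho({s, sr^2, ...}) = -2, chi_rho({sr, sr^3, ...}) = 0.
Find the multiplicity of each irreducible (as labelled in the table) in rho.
Multiplicities: chi_1: 0, chi_2: 1, chi_3: 2, chi_4: 3, chi_5: 3.

Why: Use <chi_rho, chi> = (1/|G|) sum_C |C| * chi_rho(C) * conj(chi(C)) with |G| = 8 for each irreducible chi in the table:
  <chi_rho, chi_1> = (1/8)[1*(12)*conj(1) + 1*(0)*conj(1) + 2*(-4)*conj(1) + 2*(-2)*conj(1) + 2*(0)*conj(1)]
      = (1/8)[(12) + (0) + (-8) + (-4) + (0)] = 0/8 = 0
  <chi_rho, chi_2> = (1/8)[1*(12)*conj(1) + 1*(0)*conj(1) + 2*(-4)*conj(1) + 2*(-2)*conj(-1) + 2*(0)*conj(-1)]
      = (1/8)[(12) + (0) + (-8) + (4) + (0)] = 8/8 = 1
  <chi_rho, chi_3> = (1/8)[1*(12)*conj(1) + 1*(0)*conj(1) + 2*(-4)*conj(-1) + 2*(-2)*conj(1) + 2*(0)*conj(-1)]
      = (1/8)[(12) + (0) + (8) + (-4) + (0)] = 16/8 = 2
  <chi_rho, chi_4> = (1/8)[1*(12)*conj(1) + 1*(0)*conj(1) + 2*(-4)*conj(-1) + 2*(-2)*conj(-1) + 2*(0)*conj(1)]
      = (1/8)[(12) + (0) + (8) + (4) + (0)] = 24/8 = 3
  <chi_rho, chi_5> = (1/8)[1*(12)*conj(2) + 1*(0)*conj(-2) + 2*(-4)*conj(0) + 2*(-2)*conj(0) + 2*(0)*conj(0)]
      = (1/8)[(24) + (0) + (0) + (0) + (0)] = 24/8 = 3
Dimension check: dim(rho) = sum (mult * dim) = 0*1 + 1*1 + 2*1 + 3*1 + 3*2 = 12 = chi_rho(e) = 12.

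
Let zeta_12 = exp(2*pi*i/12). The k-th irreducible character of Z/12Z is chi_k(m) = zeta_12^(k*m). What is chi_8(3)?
chi_8(3) = zeta_12^24 = 1

Derivation: chi_8(3) = zeta_12^(8*3) = zeta_12^24. Since zeta_12^12 = 1, this equals zeta_12^0 = exp(2*pi*i*0/12) = 1.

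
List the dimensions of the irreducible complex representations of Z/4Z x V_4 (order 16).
Dimensions: 1, 1, 1, 1, 1, 1, 1, 1, 1, 1, 1, 1, 1, 1, 1, 1

Derivation: There are 16 irreducibles (= number of conjugacy classes). Their dimensions d_i satisfy sum d_i^2 = |G| = 16: 1 + 1 + 1 + 1 + 1 + 1 + 1 + 1 + 1 + 1 + 1 + 1 + 1 + 1 + 1 + 1 = 16. (For the product with Z/4Z: each of the 4 1-dim characters of Z/4Z tensors with each irrep of V_4, giving 4 copies of each V_4-dimension.)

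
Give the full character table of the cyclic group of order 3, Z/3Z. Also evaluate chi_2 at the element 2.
Character table of Z/3Z (irreps indexed chi_0,...,chi_2 with chi_k(m) = zeta_3^(k*m), zeta_3 = exp(2*pi*i/3)):
  irrep \ class  {0} (size 1)  {1} (size 1)    {2} (size 1)  
  chi_0          1             1               1             
  chi_1          1             exp(2*I*pi/3)   exp(-2*I*pi/3)
  chi_2          1             exp(-2*I*pi/3)  exp(2*I*pi/3) 

Spot check: chi_2(2) = zeta_3^(2*2) = zeta_3^4 = exp(2*I*pi/3).

Argument: Z/3Z is abelian, so all 3 irreducible complex representations are 1-dimensional. They are given by chi_k(m) = zeta_3^(k*m) for k = 0,...,2. Row orthogonality: sum_m chi_k(m) conj(chi_l(m)) = 3 * [k = l].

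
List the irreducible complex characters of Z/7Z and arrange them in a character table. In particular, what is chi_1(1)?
Character table of Z/7Z (irreps indexed chi_0,...,chi_6 with chi_k(m) = zeta_7^(k*m), zeta_7 = exp(2*pi*i/7)):
  irrep \ class  {0} (size 1)  {1} (size 1)    {2} (size 1)    {3} (size 1)    {4} (size 1)    {5} (size 1)    {6} (size 1)  
  chi_0          1             1               1               1               1               1               1             
  chi_1          1             exp(2*I*pi/7)   exp(4*I*pi/7)   exp(6*I*pi/7)   exp(-6*I*pi/7)  exp(-4*I*pi/7)  exp(-2*I*pi/7)
  chi_2          1             exp(4*I*pi/7)   exp(-6*I*pi/7)  exp(-2*I*pi/7)  exp(2*I*pi/7)   exp(6*I*pi/7)   exp(-4*I*pi/7)
  chi_3          1             exp(6*I*pi/7)   exp(-2*I*pi/7)  exp(4*I*pi/7)   exp(-4*I*pi/7)  exp(2*I*pi/7)   exp(-6*I*pi/7)
  chi_4          1             exp(-6*I*pi/7)  exp(2*I*pi/7)   exp(-4*I*pi/7)  exp(4*I*pi/7)   exp(-2*I*pi/7)  exp(6*I*pi/7) 
  chi_5          1             exp(-4*I*pi/7)  exp(6*I*pi/7)   exp(2*I*pi/7)   exp(-2*I*pi/7)  exp(-6*I*pi/7)  exp(4*I*pi/7) 
  chi_6          1             exp(-2*I*pi/7)  exp(-4*I*pi/7)  exp(-6*I*pi/7)  exp(6*I*pi/7)   exp(4*I*pi/7)   exp(2*I*pi/7) 

Spot check: chi_1(1) = zeta_7^(1*1) = zeta_7^1 = exp(2*I*pi/7).

Z/7Z is abelian, so all 7 irreducible complex representations are 1-dimensional. They are given by chi_k(m) = zeta_7^(k*m) for k = 0,...,6. Row orthogonality: sum_m chi_k(m) conj(chi_l(m)) = 7 * [k = l].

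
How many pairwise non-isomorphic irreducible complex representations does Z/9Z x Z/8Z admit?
72

Details: The number of irreducible complex representations of a finite group equals its number of conjugacy classes. Z/9Z x Z/8Z is abelian of order 72, so every element is its own conjugacy class: 72 classes, so Z/9Z x Z/8Z (order 72) has exactly 72 irreducible complex representations.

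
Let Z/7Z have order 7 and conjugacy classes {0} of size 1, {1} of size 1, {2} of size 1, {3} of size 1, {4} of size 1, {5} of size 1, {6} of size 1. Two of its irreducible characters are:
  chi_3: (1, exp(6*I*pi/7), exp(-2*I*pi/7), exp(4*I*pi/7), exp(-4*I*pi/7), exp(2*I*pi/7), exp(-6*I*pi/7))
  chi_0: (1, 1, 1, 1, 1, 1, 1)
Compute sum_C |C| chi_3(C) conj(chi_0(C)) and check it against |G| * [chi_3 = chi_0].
Sum = 0; so <chi_3, chi_0> = 0 (distinct irreducibles are orthogonal).

Why: Compute term by term over conjugacy classes (|C| * chi_3(C) * conj(chi_0(C))):
  1*(1)*conj(1) + 1*(exp(6*I*pi/7))*conj(1) + 1*(exp(-2*I*pi/7))*conj(1) + 1*(exp(4*I*pi/7))*conj(1) + 1*(exp(-4*I*pi/7))*conj(1) + 1*(exp(2*I*pi/7))*conj(1) + 1*(exp(-6*I*pi/7))*conj(1)
  = (1) + (exp(6*I*pi/7)) + (exp(-2*I*pi/7)) + (exp(4*I*pi/7)) + (exp(-4*I*pi/7)) + (exp(2*I*pi/7)) + (exp(-6*I*pi/7))
  = 0.
(Exp terms are combined using exp(i*s)*conj(exp(i*t)) = exp(i*(s-t)), and sums of them are collapsed using the identity that for every m > 1 the m distinct m-th roots of unity sum to 0, e.g. 1 + exp(2*I*pi/3) + exp(-2*I*pi/3) = 0.)
Dividing by |G| = 7 gives 0/7 = 0, matching the row-orthogonality relation <chi_3, chi_0> = [chi_3 = chi_0].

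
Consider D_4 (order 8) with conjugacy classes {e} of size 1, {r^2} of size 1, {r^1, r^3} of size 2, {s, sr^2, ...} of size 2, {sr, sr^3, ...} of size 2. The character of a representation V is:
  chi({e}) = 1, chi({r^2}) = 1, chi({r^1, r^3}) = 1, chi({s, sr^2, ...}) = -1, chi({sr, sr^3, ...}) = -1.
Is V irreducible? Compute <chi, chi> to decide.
Irreducible: <chi, chi> = 1.

Argument: <chi, chi> = (1/|G|) sum_C |C| * |chi(C)|^2 = (1/8)[1*|1|^2 + 1*|1|^2 + 2*|1|^2 + 2*|-1|^2 + 2*|-1|^2]
  = (1/8)[(1) + (1) + (2) + (2) + (2)] = 8/8 = 1.
A character is irreducible iff <chi, chi> = 1, so this representation is irreducible.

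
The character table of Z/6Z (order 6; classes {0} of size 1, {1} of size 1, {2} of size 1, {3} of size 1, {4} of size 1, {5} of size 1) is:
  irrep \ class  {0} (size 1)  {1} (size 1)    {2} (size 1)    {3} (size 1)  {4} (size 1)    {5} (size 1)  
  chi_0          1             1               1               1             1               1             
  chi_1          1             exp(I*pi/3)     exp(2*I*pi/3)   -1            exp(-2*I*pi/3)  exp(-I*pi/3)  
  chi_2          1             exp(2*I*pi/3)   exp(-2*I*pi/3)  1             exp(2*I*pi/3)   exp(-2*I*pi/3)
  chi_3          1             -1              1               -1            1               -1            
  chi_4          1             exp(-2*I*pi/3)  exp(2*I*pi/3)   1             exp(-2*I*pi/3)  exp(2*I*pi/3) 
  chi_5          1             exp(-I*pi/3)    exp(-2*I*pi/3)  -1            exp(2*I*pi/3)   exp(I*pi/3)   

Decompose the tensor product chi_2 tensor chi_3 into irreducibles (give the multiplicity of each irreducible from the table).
chi_2 tensor chi_3 = chi_5 (all other irreducibles have multiplicity 0).

The character of a tensor product is the pointwise product (chi_2 * chi_3)(C) = chi_2(C) * chi_3(C):
  {0}: (1)*(1), {1}: (exp(2*I*pi/3))*(-1), {2}: (exp(-2*I*pi/3))*(1), {3}: (1)*(-1), {4}: (exp(2*I*pi/3))*(1), {5}: (exp(-2*I*pi/3))*(-1)
so (chi_2 * chi_3) takes values
  {0} -> 1, {1} -> -exp(2*I*pi/3), {2} -> exp(-2*I*pi/3), {3} -> -1, {4} -> exp(2*I*pi/3), {5} -> -exp(-2*I*pi/3).
Now take the inner product of this character with each irreducible chi from the table, <chi_2*chi_3, chi> = (1/6) sum_C |C| (chi_2*chi_3)(C) conj(chi(C)):
  <chi_2*chi_3, chi_0> = (1/6)[1*(1)*conj(1) + 1*(-exp(2*I*pi/3))*conj(1) + 1*(exp(-2*I*pi/3))*conj(1) + 1*(-1)*conj(1) + 1*(exp(2*I*pi/3))*conj(1) + 1*(-exp(-2*I*pi/3))*conj(1)]
      = (1/6)[(1) + (-exp(2*I*pi/3)) + (exp(-2*I*pi/3)) + (-1) + (exp(2*I*pi/3)) + (-exp(-2*I*pi/3))] = 0/6 = 0
  <chi_2*chi_3, chi_1> = (1/6)[1*(1)*conj(1) + 1*(-exp(2*I*pi/3))*conj(exp(I*pi/3)) + 1*(exp(-2*I*pi/3))*conj(exp(2*I*pi/3)) + 1*(-1)*conj(-1) + 1*(exp(2*I*pi/3))*conj(exp(-2*I*pi/3)) + 1*(-exp(-2*I*pi/3))*conj(exp(-I*pi/3))]
      = (1/6)[(1) + (-exp(I*pi/3)) + (exp(2*I*pi/3)) + (1) + (exp(-2*I*pi/3)) + (-exp(-I*pi/3))] = 0/6 = 0
  <chi_2*chi_3, chi_2> = (1/6)[1*(1)*conj(1) + 1*(-exp(2*I*pi/3))*conj(exp(2*I*pi/3)) + 1*(exp(-2*I*pi/3))*conj(exp(-2*I*pi/3)) + 1*(-1)*conj(1) + 1*(exp(2*I*pi/3))*conj(exp(2*I*pi/3)) + 1*(-exp(-2*I*pi/3))*conj(exp(-2*I*pi/3))]
      = (1/6)[(1) + (-1) + (1) + (-1) + (1) + (-1)] = 0/6 = 0
  <chi_2*chi_3, chi_3> = (1/6)[1*(1)*conj(1) + 1*(-exp(2*I*pi/3))*conj(-1) + 1*(exp(-2*I*pi/3))*conj(1) + 1*(-1)*conj(-1) + 1*(exp(2*I*pi/3))*conj(1) + 1*(-exp(-2*I*pi/3))*conj(-1)]
      = (1/6)[(1) + (exp(2*I*pi/3)) + (exp(-2*I*pi/3)) + (1) + (exp(2*I*pi/3)) + (exp(-2*I*pi/3))] = 0/6 = 0
  <chi_2*chi_3, chi_4> = (1/6)[1*(1)*conj(1) + 1*(-exp(2*I*pi/3))*conj(exp(-2*I*pi/3)) + 1*(exp(-2*I*pi/3))*conj(exp(2*I*pi/3)) + 1*(-1)*conj(1) + 1*(exp(2*I*pi/3))*conj(exp(-2*I*pi/3)) + 1*(-exp(-2*I*pi/3))*conj(exp(2*I*pi/3))]
      = (1/6)[(1) + (-exp(-2*I*pi/3)) + (exp(2*I*pi/3)) + (-1) + (exp(-2*I*pi/3)) + (-exp(2*I*pi/3))] = 0/6 = 0
  <chi_2*chi_3, chi_5> = (1/6)[1*(1)*conj(1) + 1*(-exp(2*I*pi/3))*conj(exp(-I*pi/3)) + 1*(exp(-2*I*pi/3))*conj(exp(-2*I*pi/3)) + 1*(-1)*conj(-1) + 1*(exp(2*I*pi/3))*conj(exp(2*I*pi/3)) + 1*(-exp(-2*I*pi/3))*conj(exp(I*pi/3))]
      = (1/6)[(1) + (1) + (1) + (1) + (1) + (1)] = 6/6 = 1
(Exp terms are combined using exp(i*s)*conj(exp(i*t)) = exp(i*(s-t)), and sums of them are collapsed using the identity that for every m > 1 the m distinct m-th roots of unity sum to 0, e.g. 1 + exp(2*I*pi/3) + exp(-2*I*pi/3) = 0.)
Hence the multiplicities are chi_5: 1. Dimension check: dim(chi_2)*dim(chi_3) = 1*1 = 1 and sum (mult * dim) = 1*1 = 1.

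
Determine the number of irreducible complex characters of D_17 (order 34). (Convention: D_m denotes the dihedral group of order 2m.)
10

Argument: The number of irreducible complex representations of a finite group equals its number of conjugacy classes. D_17 has 10 conjugacy classes ((n+3)/2 for n odd), so D_17 (order 34) has exactly 10 irreducible complex representations.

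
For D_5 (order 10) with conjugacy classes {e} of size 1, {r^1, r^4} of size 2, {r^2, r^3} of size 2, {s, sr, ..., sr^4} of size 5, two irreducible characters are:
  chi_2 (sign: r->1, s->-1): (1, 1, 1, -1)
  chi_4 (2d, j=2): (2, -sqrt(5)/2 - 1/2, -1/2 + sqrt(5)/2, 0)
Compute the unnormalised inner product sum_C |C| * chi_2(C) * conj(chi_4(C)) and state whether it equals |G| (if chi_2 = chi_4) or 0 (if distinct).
Sum = 0; so <chi_2, chi_4> = 0 (distinct irreducibles are orthogonal).

Reasoning: Compute term by term over conjugacy classes (|C| * chi_2(C) * conj(chi_4(C))):
  1*(1)*conj(2) + 2*(1)*conj(-sqrt(5)/2 - 1/2) + 2*(1)*conj(-1/2 + sqrt(5)/2) + 5*(-1)*conj(0)
  = (2) + (-sqrt(5) - 1) + (-1 + sqrt(5)) + (0)
  = 0.
Dividing by |G| = 10 gives 0/10 = 0, matching the row-orthogonality relation <chi_2, chi_4> = [chi_2 = chi_4].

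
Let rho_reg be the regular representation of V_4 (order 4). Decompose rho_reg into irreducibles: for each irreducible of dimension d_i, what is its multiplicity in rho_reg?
Each irreducible V_i of dimension d_i appears with multiplicity d_i, i.e. rho_reg = (direct sum over all irreducibles V_i) d_i V_i. The irreducible dimensions for V_4 are 1, 1, 1, 1: 4 irreducibles of dimension 1, each with multiplicity 1. Total dimension 4*1*1 = 4 = |G|.

Reasoning: General theorem: in the regular representation of a finite group G, each irreducible appears with multiplicity equal to its dimension. Check: dim(rho_reg) = sum d_i^2 = 1 + 1 + 1 + 1 = 4 = |G|.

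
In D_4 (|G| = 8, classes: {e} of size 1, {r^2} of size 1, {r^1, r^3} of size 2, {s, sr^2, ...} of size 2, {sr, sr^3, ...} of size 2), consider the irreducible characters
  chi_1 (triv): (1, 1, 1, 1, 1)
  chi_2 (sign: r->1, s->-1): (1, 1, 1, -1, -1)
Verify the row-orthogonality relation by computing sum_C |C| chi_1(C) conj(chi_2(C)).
Sum = 0; so <chi_1, chi_2> = 0 (distinct irreducibles are orthogonal).

Why: Compute term by term over conjugacy classes (|C| * chi_1(C) * conj(chi_2(C))):
  1*(1)*conj(1) + 1*(1)*conj(1) + 2*(1)*conj(1) + 2*(1)*conj(-1) + 2*(1)*conj(-1)
  = (1) + (1) + (2) + (-2) + (-2)
  = 0.
Dividing by |G| = 8 gives 0/8 = 0, matching the row-orthogonality relation <chi_1, chi_2> = [chi_1 = chi_2].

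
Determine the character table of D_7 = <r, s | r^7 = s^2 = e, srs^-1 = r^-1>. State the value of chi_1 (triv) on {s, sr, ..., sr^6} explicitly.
Conjugacy classes: {e} of size 1, {r^1, r^6} of size 2, {r^2, r^5} of size 2, {r^3, r^4} of size 2, {s, sr, ..., sr^6} of size 7.
Character table:
  irrep \ class              {e} (size 1)  {r^1, r^6} (size 2)  {r^2, r^5} (size 2)  {r^3, r^4} (size 2)  {s, sr, ..., sr^6} (size 7)
  chi_1 (triv)               1             1                    1                    1                    1                          
  chi_2 (sign: r->1, s->-1)  1             1                    1                    1                    -1                         
  chi_3 (2d, j=1)            2             2*cos(2*pi/7)        -2*cos(3*pi/7)       -2*cos(pi/7)         0                          
  chi_4 (2d, j=2)            2             -2*cos(3*pi/7)       -2*cos(pi/7)         2*cos(2*pi/7)        0                          
  chi_5 (2d, j=3)            2             -2*cos(pi/7)         2*cos(2*pi/7)        -2*cos(3*pi/7)       0                          

Spot check: chi_1 (triv) on {s, sr, ..., sr^6} = 1.

Working: D_7 has order 2*7 = 14 with 5 conjugacy classes, hence 5 irreducibles. Sum of squared dims 1 + 1 + 4 + 4 + 4 = 14 = |G|. Linear characters come from the abelianisation; the 2-dimensional irreps have character r^k -> 2*cos(2*pi*j*k/7), reflections -> 0.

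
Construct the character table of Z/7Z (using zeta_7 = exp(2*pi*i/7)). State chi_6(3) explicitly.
Character table of Z/7Z (irreps indexed chi_0,...,chi_6 with chi_k(m) = zeta_7^(k*m), zeta_7 = exp(2*pi*i/7)):
  irrep \ class  {0} (size 1)  {1} (size 1)    {2} (size 1)    {3} (size 1)    {4} (size 1)    {5} (size 1)    {6} (size 1)  
  chi_0          1             1               1               1               1               1               1             
  chi_1          1             exp(2*I*pi/7)   exp(4*I*pi/7)   exp(6*I*pi/7)   exp(-6*I*pi/7)  exp(-4*I*pi/7)  exp(-2*I*pi/7)
  chi_2          1             exp(4*I*pi/7)   exp(-6*I*pi/7)  exp(-2*I*pi/7)  exp(2*I*pi/7)   exp(6*I*pi/7)   exp(-4*I*pi/7)
  chi_3          1             exp(6*I*pi/7)   exp(-2*I*pi/7)  exp(4*I*pi/7)   exp(-4*I*pi/7)  exp(2*I*pi/7)   exp(-6*I*pi/7)
  chi_4          1             exp(-6*I*pi/7)  exp(2*I*pi/7)   exp(-4*I*pi/7)  exp(4*I*pi/7)   exp(-2*I*pi/7)  exp(6*I*pi/7) 
  chi_5          1             exp(-4*I*pi/7)  exp(6*I*pi/7)   exp(2*I*pi/7)   exp(-2*I*pi/7)  exp(-6*I*pi/7)  exp(4*I*pi/7) 
  chi_6          1             exp(-2*I*pi/7)  exp(-4*I*pi/7)  exp(-6*I*pi/7)  exp(6*I*pi/7)   exp(4*I*pi/7)   exp(2*I*pi/7) 

Spot check: chi_6(3) = zeta_7^(6*3) = zeta_7^18 = exp(-6*I*pi/7).

Argument: Z/7Z is abelian, so all 7 irreducible complex representations are 1-dimensional. They are given by chi_k(m) = zeta_7^(k*m) for k = 0,...,6. Row orthogonality: sum_m chi_k(m) conj(chi_l(m)) = 7 * [k = l].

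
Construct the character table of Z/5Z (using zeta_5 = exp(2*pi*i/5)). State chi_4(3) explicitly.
Character table of Z/5Z (irreps indexed chi_0,...,chi_4 with chi_k(m) = zeta_5^(k*m), zeta_5 = exp(2*pi*i/5)):
  irrep \ class  {0} (size 1)  {1} (size 1)    {2} (size 1)    {3} (size 1)    {4} (size 1)  
  chi_0          1             1               1               1               1             
  chi_1          1             exp(2*I*pi/5)   exp(4*I*pi/5)   exp(-4*I*pi/5)  exp(-2*I*pi/5)
  chi_2          1             exp(4*I*pi/5)   exp(-2*I*pi/5)  exp(2*I*pi/5)   exp(-4*I*pi/5)
  chi_3          1             exp(-4*I*pi/5)  exp(2*I*pi/5)   exp(-2*I*pi/5)  exp(4*I*pi/5) 
  chi_4          1             exp(-2*I*pi/5)  exp(-4*I*pi/5)  exp(4*I*pi/5)   exp(2*I*pi/5) 

Spot check: chi_4(3) = zeta_5^(4*3) = zeta_5^12 = exp(4*I*pi/5).

Working: Z/5Z is abelian, so all 5 irreducible complex representations are 1-dimensional. They are given by chi_k(m) = zeta_5^(k*m) for k = 0,...,4. Row orthogonality: sum_m chi_k(m) conj(chi_l(m)) = 5 * [k = l].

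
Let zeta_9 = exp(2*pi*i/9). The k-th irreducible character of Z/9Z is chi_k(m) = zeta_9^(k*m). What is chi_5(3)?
chi_5(3) = zeta_9^15 = exp(-2*I*pi/3)

Justification: chi_5(3) = zeta_9^(5*3) = zeta_9^15. Since zeta_9^9 = 1, this equals zeta_9^6 = exp(2*pi*i*6/9) = exp(-2*I*pi/3).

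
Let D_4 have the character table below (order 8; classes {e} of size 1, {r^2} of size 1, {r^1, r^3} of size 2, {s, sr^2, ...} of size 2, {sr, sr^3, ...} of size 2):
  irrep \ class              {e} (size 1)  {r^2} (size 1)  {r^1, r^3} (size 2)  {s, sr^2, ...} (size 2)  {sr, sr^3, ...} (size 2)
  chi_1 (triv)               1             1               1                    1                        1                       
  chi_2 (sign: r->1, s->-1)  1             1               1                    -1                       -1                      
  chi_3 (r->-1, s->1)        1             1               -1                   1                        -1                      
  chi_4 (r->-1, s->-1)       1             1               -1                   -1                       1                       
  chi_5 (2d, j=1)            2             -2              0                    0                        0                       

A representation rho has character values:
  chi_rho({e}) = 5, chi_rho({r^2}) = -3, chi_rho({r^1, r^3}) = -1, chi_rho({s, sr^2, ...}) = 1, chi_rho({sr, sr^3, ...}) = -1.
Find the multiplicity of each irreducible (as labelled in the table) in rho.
Multiplicities: chi_1: 0, chi_2: 0, chi_3: 1, chi_4: 0, chi_5: 2.

Reasoning: Use <chi_rho, chi> = (1/|G|) sum_C |C| * chi_rho(C) * conj(chi(C)) with |G| = 8 for each irreducible chi in the table:
  <chi_rho, chi_1> = (1/8)[1*(5)*conj(1) + 1*(-3)*conj(1) + 2*(-1)*conj(1) + 2*(1)*conj(1) + 2*(-1)*conj(1)]
      = (1/8)[(5) + (-3) + (-2) + (2) + (-2)] = 0/8 = 0
  <chi_rho, chi_2> = (1/8)[1*(5)*conj(1) + 1*(-3)*conj(1) + 2*(-1)*conj(1) + 2*(1)*conj(-1) + 2*(-1)*conj(-1)]
      = (1/8)[(5) + (-3) + (-2) + (-2) + (2)] = 0/8 = 0
  <chi_rho, chi_3> = (1/8)[1*(5)*conj(1) + 1*(-3)*conj(1) + 2*(-1)*conj(-1) + 2*(1)*conj(1) + 2*(-1)*conj(-1)]
      = (1/8)[(5) + (-3) + (2) + (2) + (2)] = 8/8 = 1
  <chi_rho, chi_4> = (1/8)[1*(5)*conj(1) + 1*(-3)*conj(1) + 2*(-1)*conj(-1) + 2*(1)*conj(-1) + 2*(-1)*conj(1)]
      = (1/8)[(5) + (-3) + (2) + (-2) + (-2)] = 0/8 = 0
  <chi_rho, chi_5> = (1/8)[1*(5)*conj(2) + 1*(-3)*conj(-2) + 2*(-1)*conj(0) + 2*(1)*conj(0) + 2*(-1)*conj(0)]
      = (1/8)[(10) + (6) + (0) + (0) + (0)] = 16/8 = 2
Dimension check: dim(rho) = sum (mult * dim) = 0*1 + 0*1 + 1*1 + 0*1 + 2*2 = 5 = chi_rho(e) = 5.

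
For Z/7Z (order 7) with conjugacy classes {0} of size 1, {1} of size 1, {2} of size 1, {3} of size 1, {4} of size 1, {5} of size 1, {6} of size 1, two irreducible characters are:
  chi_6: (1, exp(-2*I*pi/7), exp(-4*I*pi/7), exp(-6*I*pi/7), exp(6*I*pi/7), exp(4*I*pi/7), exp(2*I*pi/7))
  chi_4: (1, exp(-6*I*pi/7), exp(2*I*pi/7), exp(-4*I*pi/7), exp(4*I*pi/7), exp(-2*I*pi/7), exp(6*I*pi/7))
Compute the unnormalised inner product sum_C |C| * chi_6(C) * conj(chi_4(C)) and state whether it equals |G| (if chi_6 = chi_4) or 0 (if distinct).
Sum = 0; so <chi_6, chi_4> = 0 (distinct irreducibles are orthogonal).

Reasoning: Compute term by term over conjugacy classes (|C| * chi_6(C) * conj(chi_4(C))):
  1*(1)*conj(1) + 1*(exp(-2*I*pi/7))*conj(exp(-6*I*pi/7)) + 1*(exp(-4*I*pi/7))*conj(exp(2*I*pi/7)) + 1*(exp(-6*I*pi/7))*conj(exp(-4*I*pi/7)) + 1*(exp(6*I*pi/7))*conj(exp(4*I*pi/7)) + 1*(exp(4*I*pi/7))*conj(exp(-2*I*pi/7)) + 1*(exp(2*I*pi/7))*conj(exp(6*I*pi/7))
  = (1) + (exp(4*I*pi/7)) + (exp(-6*I*pi/7)) + (exp(-2*I*pi/7)) + (exp(2*I*pi/7)) + (exp(6*I*pi/7)) + (exp(-4*I*pi/7))
  = 0.
(Exp terms are combined using exp(i*s)*conj(exp(i*t)) = exp(i*(s-t)), and sums of them are collapsed using the identity that for every m > 1 the m distinct m-th roots of unity sum to 0, e.g. 1 + exp(2*I*pi/3) + exp(-2*I*pi/3) = 0.)
Dividing by |G| = 7 gives 0/7 = 0, matching the row-orthogonality relation <chi_6, chi_4> = [chi_6 = chi_4].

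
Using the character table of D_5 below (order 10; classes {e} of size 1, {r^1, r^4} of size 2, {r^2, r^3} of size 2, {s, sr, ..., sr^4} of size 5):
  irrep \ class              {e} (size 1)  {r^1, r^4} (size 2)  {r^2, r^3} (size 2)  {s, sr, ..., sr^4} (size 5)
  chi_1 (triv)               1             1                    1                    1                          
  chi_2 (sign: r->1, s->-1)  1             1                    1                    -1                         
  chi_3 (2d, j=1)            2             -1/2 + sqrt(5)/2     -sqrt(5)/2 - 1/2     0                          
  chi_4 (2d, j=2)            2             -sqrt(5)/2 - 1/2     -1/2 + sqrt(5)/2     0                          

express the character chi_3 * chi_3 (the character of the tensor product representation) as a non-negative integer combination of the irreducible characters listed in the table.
chi_3 tensor chi_3 = chi_1 + chi_2 + chi_4 (all other irreducibles have multiplicity 0).

Reasoning: The character of a tensor product is the pointwise product (chi_3 * chi_3)(C) = chi_3(C) * chi_3(C):
  {e}: (2)*(2), {r^1, r^4}: (-1/2 + sqrt(5)/2)*(-1/2 + sqrt(5)/2), {r^2, r^3}: (-sqrt(5)/2 - 1/2)*(-sqrt(5)/2 - 1/2), {s, sr, ..., sr^4}: (0)*(0)
so (chi_3 * chi_3) takes values
  {e} -> 4, {r^1, r^4} -> 3/2 - sqrt(5)/2, {r^2, r^3} -> sqrt(5)/2 + 3/2, {s, sr, ..., sr^4} -> 0.
Now take the inner product of this character with each irreducible chi from the table, <chi_3*chi_3, chi> = (1/10) sum_C |C| (chi_3*chi_3)(C) conj(chi(C)):
  <chi_3*chi_3, chi_1> = (1/10)[1*(4)*conj(1) + 2*(3/2 - sqrt(5)/2)*conj(1) + 2*(sqrt(5)/2 + 3/2)*conj(1) + 5*(0)*conj(1)]
      = (1/10)[(4) + (3 - sqrt(5)) + (sqrt(5) + 3) + (0)] = 10/10 = 1
  <chi_3*chi_3, chi_2> = (1/10)[1*(4)*conj(1) + 2*(3/2 - sqrt(5)/2)*conj(1) + 2*(sqrt(5)/2 + 3/2)*conj(1) + 5*(0)*conj(-1)]
      = (1/10)[(4) + (3 - sqrt(5)) + (sqrt(5) + 3) + (0)] = 10/10 = 1
  <chi_3*chi_3, chi_3> = (1/10)[1*(4)*conj(2) + 2*(3/2 - sqrt(5)/2)*conj(-1/2 + sqrt(5)/2) + 2*(sqrt(5)/2 + 3/2)*conj(-sqrt(5)/2 - 1/2) + 5*(0)*conj(0)]
      = (1/10)[(8) + (-4 + 2*sqrt(5)) + (-2*sqrt(5) - 4) + (0)] = 0/10 = 0
  <chi_3*chi_3, chi_4> = (1/10)[1*(4)*conj(2) + 2*(3/2 - sqrt(5)/2)*conj(-sqrt(5)/2 - 1/2) + 2*(sqrt(5)/2 + 3/2)*conj(-1/2 + sqrt(5)/2) + 5*(0)*conj(0)]
      = (1/10)[(8) + (1 - sqrt(5)) + (1 + sqrt(5)) + (0)] = 10/10 = 1
Hence the multiplicities are chi_1: 1, chi_2: 1, chi_4: 1. Dimension check: dim(chi_3)*dim(chi_3) = 2*2 = 4 and sum (mult * dim) = 1*1 + 1*1 + 1*2 = 4.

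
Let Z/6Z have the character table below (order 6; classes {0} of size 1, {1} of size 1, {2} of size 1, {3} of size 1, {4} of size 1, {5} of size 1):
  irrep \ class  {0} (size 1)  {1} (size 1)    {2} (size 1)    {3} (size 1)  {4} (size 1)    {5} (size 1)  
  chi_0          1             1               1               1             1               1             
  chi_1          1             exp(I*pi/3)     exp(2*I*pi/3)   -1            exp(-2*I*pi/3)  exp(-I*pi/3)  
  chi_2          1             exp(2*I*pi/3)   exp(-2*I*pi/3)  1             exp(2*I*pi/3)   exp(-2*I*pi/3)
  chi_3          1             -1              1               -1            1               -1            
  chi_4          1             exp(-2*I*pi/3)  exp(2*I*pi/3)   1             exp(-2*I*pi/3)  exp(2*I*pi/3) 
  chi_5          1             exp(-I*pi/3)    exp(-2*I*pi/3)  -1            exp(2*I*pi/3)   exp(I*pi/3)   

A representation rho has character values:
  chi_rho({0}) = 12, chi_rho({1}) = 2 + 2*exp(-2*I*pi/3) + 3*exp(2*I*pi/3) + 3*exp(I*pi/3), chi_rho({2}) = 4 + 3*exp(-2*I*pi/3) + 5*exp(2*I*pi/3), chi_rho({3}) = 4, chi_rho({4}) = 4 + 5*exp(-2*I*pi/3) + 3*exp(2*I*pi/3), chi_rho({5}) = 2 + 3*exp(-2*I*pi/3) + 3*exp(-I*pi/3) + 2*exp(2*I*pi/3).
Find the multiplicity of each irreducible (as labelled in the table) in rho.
Multiplicities: chi_0: 3, chi_1: 3, chi_2: 3, chi_3: 1, chi_4: 2, chi_5: 0.

Justification: Use <chi_rho, chi> = (1/|G|) sum_C |C| * chi_rho(C) * conj(chi(C)) with |G| = 6 for each irreducible chi in the table:
  <chi_rho, chi_0> = (1/6)[1*(12)*conj(1) + 1*(2 + 2*exp(-2*I*pi/3) + 3*exp(2*I*pi/3) + 3*exp(I*pi/3))*conj(1) + 1*(4 + 3*exp(-2*I*pi/3) + 5*exp(2*I*pi/3))*conj(1) + 1*(4)*conj(1) + 1*(4 + 5*exp(-2*I*pi/3) + 3*exp(2*I*pi/3))*conj(1) + 1*(2 + 3*exp(-2*I*pi/3) + 3*exp(-I*pi/3) + 2*exp(2*I*pi/3))*conj(1)]
      = (1/6)[(12) + (2 + 2*exp(-2*I*pi/3) + 3*exp(2*I*pi/3) + 3*exp(I*pi/3)) + (4 + 3*exp(-2*I*pi/3) + 5*exp(2*I*pi/3)) + (4) + (4 + 5*exp(-2*I*pi/3) + 3*exp(2*I*pi/3)) + (2 + 3*exp(-2*I*pi/3) + 3*exp(-I*pi/3) + 2*exp(2*I*pi/3))] = 18/6 = 3
  <chi_rho, chi_1> = (1/6)[1*(12)*conj(1) + 1*(2 + 2*exp(-2*I*pi/3) + 3*exp(2*I*pi/3) + 3*exp(I*pi/3))*conj(exp(I*pi/3)) + 1*(4 + 3*exp(-2*I*pi/3) + 5*exp(2*I*pi/3))*conj(exp(2*I*pi/3)) + 1*(4)*conj(-1) + 1*(4 + 5*exp(-2*I*pi/3) + 3*exp(2*I*pi/3))*conj(exp(-2*I*pi/3)) + 1*(2 + 3*exp(-2*I*pi/3) + 3*exp(-I*pi/3) + 2*exp(2*I*pi/3))*conj(exp(-I*pi/3))]
      = (1/6)[(12) + (1 + 2*exp(-I*pi/3) + 3*exp(I*pi/3)) + (5 + 4*exp(-2*I*pi/3) + 3*exp(2*I*pi/3)) + (-4) + (5 + 3*exp(-2*I*pi/3) + 4*exp(2*I*pi/3)) + (1 + 3*exp(-I*pi/3) + 2*exp(I*pi/3))] = 18/6 = 3
  <chi_rho, chi_2> = (1/6)[1*(12)*conj(1) + 1*(2 + 2*exp(-2*I*pi/3) + 3*exp(2*I*pi/3) + 3*exp(I*pi/3))*conj(exp(2*I*pi/3)) + 1*(4 + 3*exp(-2*I*pi/3) + 5*exp(2*I*pi/3))*conj(exp(-2*I*pi/3)) + 1*(4)*conj(1) + 1*(4 + 5*exp(-2*I*pi/3) + 3*exp(2*I*pi/3))*conj(exp(2*I*pi/3)) + 1*(2 + 3*exp(-2*I*pi/3) + 3*exp(-I*pi/3) + 2*exp(2*I*pi/3))*conj(exp(-2*I*pi/3))]
      = (1/6)[(12) + (3 + 3*exp(-I*pi/3) + 2*exp(-2*I*pi/3) + 2*exp(2*I*pi/3)) + (3 + 5*exp(-2*I*pi/3) + 4*exp(2*I*pi/3)) + (4) + (3 + 4*exp(-2*I*pi/3) + 5*exp(2*I*pi/3)) + (3 + 2*exp(-2*I*pi/3) + 2*exp(2*I*pi/3) + 3*exp(I*pi/3))] = 18/6 = 3
  <chi_rho, chi_3> = (1/6)[1*(12)*conj(1) + 1*(2 + 2*exp(-2*I*pi/3) + 3*exp(2*I*pi/3) + 3*exp(I*pi/3))*conj(-1) + 1*(4 + 3*exp(-2*I*pi/3) + 5*exp(2*I*pi/3))*conj(1) + 1*(4)*conj(-1) + 1*(4 + 5*exp(-2*I*pi/3) + 3*exp(2*I*pi/3))*conj(1) + 1*(2 + 3*exp(-2*I*pi/3) + 3*exp(-I*pi/3) + 2*exp(2*I*pi/3))*conj(-1)]
      = (1/6)[(12) + (-2 - 3*exp(I*pi/3) - 3*exp(2*I*pi/3) - 2*exp(-2*I*pi/3)) + (4 + 3*exp(-2*I*pi/3) + 5*exp(2*I*pi/3)) + (-4) + (4 + 5*exp(-2*I*pi/3) + 3*exp(2*I*pi/3)) + (-2 - 2*exp(2*I*pi/3) - 3*exp(-I*pi/3) - 3*exp(-2*I*pi/3))] = 6/6 = 1
  <chi_rho, chi_4> = (1/6)[1*(12)*conj(1) + 1*(2 + 2*exp(-2*I*pi/3) + 3*exp(2*I*pi/3) + 3*exp(I*pi/3))*conj(exp(-2*I*pi/3)) + 1*(4 + 3*exp(-2*I*pi/3) + 5*exp(2*I*pi/3))*conj(exp(2*I*pi/3)) + 1*(4)*conj(1) + 1*(4 + 5*exp(-2*I*pi/3) + 3*exp(2*I*pi/3))*conj(exp(-2*I*pi/3)) + 1*(2 + 3*exp(-2*I*pi/3) + 3*exp(-I*pi/3) + 2*exp(2*I*pi/3))*conj(exp(2*I*pi/3))]
      = (1/6)[(12) + (-1 + 3*exp(-2*I*pi/3) + 2*exp(2*I*pi/3)) + (5 + 4*exp(-2*I*pi/3) + 3*exp(2*I*pi/3)) + (4) + (5 + 3*exp(-2*I*pi/3) + 4*exp(2*I*pi/3)) + (-1 + 2*exp(-2*I*pi/3) + 3*exp(2*I*pi/3))] = 12/6 = 2
  <chi_rho, chi_5> = (1/6)[1*(12)*conj(1) + 1*(2 + 2*exp(-2*I*pi/3) + 3*exp(2*I*pi/3) + 3*exp(I*pi/3))*conj(exp(-I*pi/3)) + 1*(4 + 3*exp(-2*I*pi/3) + 5*exp(2*I*pi/3))*conj(exp(-2*I*pi/3)) + 1*(4)*conj(-1) + 1*(4 + 5*exp(-2*I*pi/3) + 3*exp(2*I*pi/3))*conj(exp(2*I*pi/3)) + 1*(2 + 3*exp(-2*I*pi/3) + 3*exp(-I*pi/3) + 2*exp(2*I*pi/3))*conj(exp(I*pi/3))]
      = (1/6)[(12) + (-3 + 2*exp(-I*pi/3) + 2*exp(I*pi/3) + 3*exp(2*I*pi/3)) + (3 + 5*exp(-2*I*pi/3) + 4*exp(2*I*pi/3)) + (-4) + (3 + 4*exp(-2*I*pi/3) + 5*exp(2*I*pi/3)) + (-3 + 3*exp(-2*I*pi/3) + 2*exp(-I*pi/3) + 2*exp(I*pi/3))] = 0/6 = 0
(Exp terms are combined using exp(i*s)*conj(exp(i*t)) = exp(i*(s-t)), and sums of them are collapsed using the identity that for every m > 1 the m distinct m-th roots of unity sum to 0, e.g. 1 + exp(2*I*pi/3) + exp(-2*I*pi/3) = 0.)
Dimension check: dim(rho) = sum (mult * dim) = 3*1 + 3*1 + 3*1 + 1*1 + 2*1 + 0*1 = 12 = chi_rho(e) = 12.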